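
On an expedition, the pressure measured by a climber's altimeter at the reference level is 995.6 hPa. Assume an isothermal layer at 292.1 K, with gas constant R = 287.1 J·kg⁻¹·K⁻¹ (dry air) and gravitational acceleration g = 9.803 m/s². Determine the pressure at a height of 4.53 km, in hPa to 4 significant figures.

P ≈ 586.3 hPa

Scale height: H = RT/g = 287.1 × 292.1 / 9.803 = 8554.7 m.
Barometric formula: P = P₀ exp(−z/H).
z/H = 4530.0/8554.7 = 0.52953; exp(−0.52953) = 0.58888.
P = 995.6 × 0.58888 = 586.29 hPa.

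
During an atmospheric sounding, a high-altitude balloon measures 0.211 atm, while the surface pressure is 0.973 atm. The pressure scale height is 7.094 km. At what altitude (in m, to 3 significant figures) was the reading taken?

z ≈ 10800 m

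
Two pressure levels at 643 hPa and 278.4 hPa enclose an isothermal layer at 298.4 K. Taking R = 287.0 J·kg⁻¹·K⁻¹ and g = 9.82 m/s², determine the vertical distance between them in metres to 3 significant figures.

Δz ≈ 7300 m

Hypsometric equation: Δz = (R T̄/g) ln(P₁/P₂).
R T̄/g = 287.0 × 298.4 / 9.82 = 8721.1 m.
ln(643/278.4) = ln(2.3096) = 0.83707.
Δz = 8721.1 × 0.83707 = 7300.2 m.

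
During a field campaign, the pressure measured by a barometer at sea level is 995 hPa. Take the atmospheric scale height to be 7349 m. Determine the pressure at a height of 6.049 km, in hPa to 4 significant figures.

P ≈ 436.9 hPa

Barometric formula: P = P₀ exp(−z/H).
z/H = 6049.0/7349.0 = 0.82311; exp(−0.82311) = 0.43906.
P = 995 × 0.43906 = 436.86 hPa.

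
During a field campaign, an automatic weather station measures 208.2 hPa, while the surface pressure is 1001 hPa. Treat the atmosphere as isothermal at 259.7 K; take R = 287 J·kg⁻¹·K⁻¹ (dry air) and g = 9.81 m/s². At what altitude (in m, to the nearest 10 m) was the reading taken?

z ≈ 11930 m

Scale height: H = RT/g = 287 × 259.7 / 9.81 = 7597.7 m.
Invert the barometric formula: z = H ln(P₀/P).
P₀/P = 1001/208.2 = 4.8079; ln(4.8079) = 1.5703.
z = 7597.7 × 1.5703 = 11931 m.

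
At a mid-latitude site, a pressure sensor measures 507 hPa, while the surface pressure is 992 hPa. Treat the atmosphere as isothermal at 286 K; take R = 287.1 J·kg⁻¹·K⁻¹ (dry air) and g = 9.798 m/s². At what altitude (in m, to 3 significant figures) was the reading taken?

Scale height: H = RT/g = 287.1 × 286 / 9.798 = 8380.3 m.
Invert the barometric formula: z = H ln(P₀/P).
P₀/P = 992/507 = 1.9566; ln(1.9566) = 0.67121.
z = 8380.3 × 0.67121 = 5624.9 m.

z ≈ 5620 m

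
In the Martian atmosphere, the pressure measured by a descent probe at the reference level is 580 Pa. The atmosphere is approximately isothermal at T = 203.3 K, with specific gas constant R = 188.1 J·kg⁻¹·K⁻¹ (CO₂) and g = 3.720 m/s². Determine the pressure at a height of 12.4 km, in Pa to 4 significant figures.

P ≈ 173.6 Pa

Scale height: H = RT/g = 188.1 × 203.3 / 3.720 = 10280 m.
Barometric formula: P = P₀ exp(−z/H).
z/H = 12400/10280 = 1.2062; exp(−1.2062) = 0.29933.
P = 580 × 0.29933 = 173.61 Pa.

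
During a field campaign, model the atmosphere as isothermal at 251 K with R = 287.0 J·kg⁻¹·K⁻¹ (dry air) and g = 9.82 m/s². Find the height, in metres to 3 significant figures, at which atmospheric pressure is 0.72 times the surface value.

Scale height: H = RT/g = 287.0 × 251 / 9.82 = 7335.7 m.
Set P/P₀ = exp(−z/H) = 0.72, so z = −H ln(0.72).
−ln(0.72) = 0.32850; z = 7335.7 × 0.32850 = 2409.8 m.

z ≈ 2410 m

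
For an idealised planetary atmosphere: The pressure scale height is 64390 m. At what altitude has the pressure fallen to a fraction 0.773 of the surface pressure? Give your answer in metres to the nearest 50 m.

Set P/P₀ = exp(−z/H) = 0.773, so z = −H ln(0.773).
−ln(0.773) = 0.25748; z = 64390 × 0.25748 = 16579 m.

z ≈ 16600 m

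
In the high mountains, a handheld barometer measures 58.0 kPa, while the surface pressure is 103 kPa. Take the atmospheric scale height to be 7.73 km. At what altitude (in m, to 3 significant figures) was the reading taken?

Invert the barometric formula: z = H ln(P₀/P).
P₀/P = 103/58.0 = 1.7759; ln(1.7759) = 0.57431.
z = 7730.0 × 0.57431 = 4439.4 m.

z ≈ 4440 m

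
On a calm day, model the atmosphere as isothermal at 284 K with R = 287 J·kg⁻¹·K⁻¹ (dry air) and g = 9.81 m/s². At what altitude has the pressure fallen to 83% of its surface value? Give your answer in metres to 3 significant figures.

Scale height: H = RT/g = 287 × 284 / 9.81 = 8308.7 m.
Set P/P₀ = exp(−z/H) = 0.83, so z = −H ln(0.83).
−ln(0.83) = 0.18633; z = 8308.7 × 0.18633 = 1548.2 m.

z ≈ 1550 m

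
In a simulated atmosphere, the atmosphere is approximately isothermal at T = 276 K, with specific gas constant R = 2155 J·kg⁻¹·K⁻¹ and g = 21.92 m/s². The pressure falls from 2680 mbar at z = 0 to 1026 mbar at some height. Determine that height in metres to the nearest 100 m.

Scale height: H = RT/g = 2155 × 276 / 21.92 = 27134 m.
Invert the barometric formula: z = H ln(P₀/P).
P₀/P = 2680/1026 = 2.6121; ln(2.6121) = 0.96015.
z = 27134 × 0.96015 = 26053 m.

z ≈ 26100 m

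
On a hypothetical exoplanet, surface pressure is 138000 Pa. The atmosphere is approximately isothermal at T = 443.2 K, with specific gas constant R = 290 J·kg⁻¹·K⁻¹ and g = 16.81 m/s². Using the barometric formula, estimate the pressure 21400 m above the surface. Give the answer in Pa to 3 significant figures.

Scale height: H = RT/g = 290 × 443.2 / 16.81 = 7645.9 m.
Barometric formula: P = P₀ exp(−z/H).
z/H = 21400/7645.9 = 2.7989; exp(−2.7989) = 0.060877.
P = 138000 × 0.060877 = 8401.0 Pa.

P ≈ 8400 Pa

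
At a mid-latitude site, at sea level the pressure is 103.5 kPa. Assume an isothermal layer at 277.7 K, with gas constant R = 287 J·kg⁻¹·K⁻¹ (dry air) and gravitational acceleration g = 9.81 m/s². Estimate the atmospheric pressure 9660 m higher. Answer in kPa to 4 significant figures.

P ≈ 31.52 kPa

Scale height: H = RT/g = 287 × 277.7 / 9.81 = 8124.4 m.
Barometric formula: P = P₀ exp(−z/H).
z/H = 9660.0/8124.4 = 1.1890; exp(−1.1890) = 0.30453.
P = 103.5 × 0.30453 = 31.519 kPa.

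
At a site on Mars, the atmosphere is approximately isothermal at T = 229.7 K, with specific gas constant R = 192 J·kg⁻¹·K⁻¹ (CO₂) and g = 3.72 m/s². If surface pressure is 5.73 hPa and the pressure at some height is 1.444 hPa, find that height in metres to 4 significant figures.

z ≈ 16340 m

Scale height: H = RT/g = 192 × 229.7 / 3.72 = 11855 m.
Invert the barometric formula: z = H ln(P₀/P).
P₀/P = 5.73/1.444 = 3.9681; ln(3.9681) = 1.3783.
z = 11855 × 1.3783 = 16340 m.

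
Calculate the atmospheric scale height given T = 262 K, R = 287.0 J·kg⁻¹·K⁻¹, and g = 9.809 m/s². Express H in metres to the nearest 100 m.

H ≈ 7700 m

The scale height of an isothermal atmosphere is H = RT/g.
H = 287.0 × 262 / 9.809 = 75194/9.809 = 7665.8 m.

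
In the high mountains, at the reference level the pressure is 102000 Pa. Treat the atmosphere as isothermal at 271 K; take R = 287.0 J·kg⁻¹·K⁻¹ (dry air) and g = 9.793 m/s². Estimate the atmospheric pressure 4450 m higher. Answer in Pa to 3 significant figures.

Scale height: H = RT/g = 287.0 × 271 / 9.793 = 7942.1 m.
Barometric formula: P = P₀ exp(−z/H).
z/H = 4450.0/7942.1 = 0.56031; exp(−0.56031) = 0.57103.
P = 102000 × 0.57103 = 58245 Pa.

P ≈ 58200 Pa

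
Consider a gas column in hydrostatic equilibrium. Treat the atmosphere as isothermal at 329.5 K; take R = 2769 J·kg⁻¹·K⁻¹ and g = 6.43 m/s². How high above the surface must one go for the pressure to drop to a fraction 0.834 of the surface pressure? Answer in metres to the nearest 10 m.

z ≈ 25760 m

Scale height: H = RT/g = 2769 × 329.5 / 6.43 = 141900 m.
Set P/P₀ = exp(−z/H) = 0.834, so z = −H ln(0.834).
−ln(0.834) = 0.18152; z = 141900 × 0.18152 = 25758 m.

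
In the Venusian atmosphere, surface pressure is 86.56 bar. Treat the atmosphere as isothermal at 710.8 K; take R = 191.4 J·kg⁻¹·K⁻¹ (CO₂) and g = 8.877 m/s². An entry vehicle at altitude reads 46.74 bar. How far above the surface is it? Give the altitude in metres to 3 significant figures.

Scale height: H = RT/g = 191.4 × 710.8 / 8.877 = 15326 m.
Invert the barometric formula: z = H ln(P₀/P).
P₀/P = 86.56/46.74 = 1.8519; ln(1.8519) = 0.61621.
z = 15326 × 0.61621 = 9444.0 m.

z ≈ 9440 m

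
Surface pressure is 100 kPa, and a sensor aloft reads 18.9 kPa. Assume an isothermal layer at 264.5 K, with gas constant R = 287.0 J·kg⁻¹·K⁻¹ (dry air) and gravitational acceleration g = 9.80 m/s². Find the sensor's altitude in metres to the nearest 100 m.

z ≈ 12900 m

Scale height: H = RT/g = 287.0 × 264.5 / 9.80 = 7746.1 m.
Invert the barometric formula: z = H ln(P₀/P).
P₀/P = 100/18.9 = 5.2910; ln(5.2910) = 1.6660.
z = 7746.1 × 1.6660 = 12905 m.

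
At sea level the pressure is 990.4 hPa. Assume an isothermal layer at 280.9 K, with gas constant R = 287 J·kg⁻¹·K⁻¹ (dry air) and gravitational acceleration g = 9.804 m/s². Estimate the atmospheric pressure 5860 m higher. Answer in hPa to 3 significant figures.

Scale height: H = RT/g = 287 × 280.9 / 9.804 = 8223.0 m.
Barometric formula: P = P₀ exp(−z/H).
z/H = 5860.0/8223.0 = 0.71264; exp(−0.71264) = 0.49035.
P = 990.4 × 0.49035 = 485.64 hPa.

P ≈ 486 hPa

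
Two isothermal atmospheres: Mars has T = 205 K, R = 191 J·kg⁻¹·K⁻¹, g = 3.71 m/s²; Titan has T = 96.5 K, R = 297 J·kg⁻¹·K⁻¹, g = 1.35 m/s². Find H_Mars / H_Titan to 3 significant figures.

H = RT/g for each body.
H_Mars = 191 × 205 / 3.71 = 10554 m.
H_Titan = 297 × 96.5 / 1.35 = 21230 m.
H_Mars/H_Titan = 10554/21230 = 0.49713.

H_Mars/H_Titan ≈ 0.497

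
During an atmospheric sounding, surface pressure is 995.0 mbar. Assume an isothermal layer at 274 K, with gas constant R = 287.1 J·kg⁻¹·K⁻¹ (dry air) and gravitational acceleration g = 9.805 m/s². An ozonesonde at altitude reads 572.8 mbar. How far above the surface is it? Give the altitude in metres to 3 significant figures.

Scale height: H = RT/g = 287.1 × 274 / 9.805 = 8023.0 m.
Invert the barometric formula: z = H ln(P₀/P).
P₀/P = 995.0/572.8 = 1.7371; ln(1.7371) = 0.55222.
z = 8023.0 × 0.55222 = 4430.5 m.

z ≈ 4430 m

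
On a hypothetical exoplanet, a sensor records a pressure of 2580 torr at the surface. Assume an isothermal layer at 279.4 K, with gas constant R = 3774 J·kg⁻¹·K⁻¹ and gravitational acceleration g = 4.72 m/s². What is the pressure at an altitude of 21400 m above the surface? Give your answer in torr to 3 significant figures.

Scale height: H = RT/g = 3774 × 279.4 / 4.72 = 223400 m.
Barometric formula: P = P₀ exp(−z/H).
z/H = 21400/223400 = 0.095792; exp(−0.095792) = 0.90865.
P = 2580 × 0.90865 = 2344.3 torr.

P ≈ 2340 torr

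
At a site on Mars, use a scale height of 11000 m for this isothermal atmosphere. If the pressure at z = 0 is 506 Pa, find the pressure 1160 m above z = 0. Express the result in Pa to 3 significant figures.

Barometric formula: P = P₀ exp(−z/H).
z/H = 1160.0/11000 = 0.10545; exp(−0.10545) = 0.89992.
P = 506 × 0.89992 = 455.36 Pa.

P ≈ 455 Pa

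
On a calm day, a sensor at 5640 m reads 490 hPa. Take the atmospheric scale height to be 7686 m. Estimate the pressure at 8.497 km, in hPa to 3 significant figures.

P ≈ 338 hPa

Between two levels, P₂ = P₁ exp(−Δz/H) with Δz = z₂ − z₁.
Δz = 8497.0 − 5640.0 = 2857.0 m; Δz/H = 2857.0/7686.0 = 0.37171.
P₂ = 490 × exp(−0.37171) = 490 × 0.68955 = 337.88 hPa.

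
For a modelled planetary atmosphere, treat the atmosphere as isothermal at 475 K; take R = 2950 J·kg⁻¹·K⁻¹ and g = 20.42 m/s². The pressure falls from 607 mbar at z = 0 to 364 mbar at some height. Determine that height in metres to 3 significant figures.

Scale height: H = RT/g = 2950 × 475 / 20.42 = 68621 m.
Invert the barometric formula: z = H ln(P₀/P).
P₀/P = 607/364 = 1.6676; ln(1.6676) = 0.51139.
z = 68621 × 0.51139 = 35092 m.

z ≈ 35100 m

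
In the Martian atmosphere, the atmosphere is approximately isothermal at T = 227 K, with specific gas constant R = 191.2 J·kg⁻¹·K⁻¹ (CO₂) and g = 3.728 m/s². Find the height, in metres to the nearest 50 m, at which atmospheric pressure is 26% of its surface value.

Scale height: H = RT/g = 191.2 × 227 / 3.728 = 11642 m.
Set P/P₀ = exp(−z/H) = 0.26, so z = −H ln(0.26).
−ln(0.26) = 1.3471; z = 11642 × 1.3471 = 15683 m.

z ≈ 15700 m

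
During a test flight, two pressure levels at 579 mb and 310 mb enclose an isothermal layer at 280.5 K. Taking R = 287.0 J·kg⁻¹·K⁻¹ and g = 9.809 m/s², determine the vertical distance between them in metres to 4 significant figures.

Hypsometric equation: Δz = (R T̄/g) ln(P₁/P₂).
R T̄/g = 287.0 × 280.5 / 9.809 = 8207.1 m.
ln(579/310) = ln(1.8677) = 0.62471.
Δz = 8207.1 × 0.62471 = 5127.1 m.

Δz ≈ 5127 m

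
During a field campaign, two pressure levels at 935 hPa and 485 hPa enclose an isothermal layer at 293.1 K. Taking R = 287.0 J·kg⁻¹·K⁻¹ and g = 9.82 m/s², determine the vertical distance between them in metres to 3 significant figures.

Hypsometric equation: Δz = (R T̄/g) ln(P₁/P₂).
R T̄/g = 287.0 × 293.1 / 9.82 = 8566.2 m.
ln(935/485) = ln(1.9278) = 0.65638.
Δz = 8566.2 × 0.65638 = 5622.7 m.

Δz ≈ 5620 m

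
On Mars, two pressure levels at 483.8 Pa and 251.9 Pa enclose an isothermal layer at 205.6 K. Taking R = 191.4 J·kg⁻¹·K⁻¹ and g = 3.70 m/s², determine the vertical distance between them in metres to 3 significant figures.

Δz ≈ 6940 m

Hypsometric equation: Δz = (R T̄/g) ln(P₁/P₂).
R T̄/g = 191.4 × 205.6 / 3.70 = 10636 m.
ln(483.8/251.9) = ln(1.9206) = 0.65264.
Δz = 10636 × 0.65264 = 6941.5 m.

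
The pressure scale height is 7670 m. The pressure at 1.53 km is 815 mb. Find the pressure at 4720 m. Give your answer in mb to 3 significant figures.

Between two levels, P₂ = P₁ exp(−Δz/H) with Δz = z₂ − z₁.
Δz = 4720.0 − 1530.0 = 3190.0 m; Δz/H = 3190.0/7670.0 = 0.41591.
P₂ = 815 × exp(−0.41591) = 815 × 0.65974 = 537.69 mb.

P ≈ 538 mb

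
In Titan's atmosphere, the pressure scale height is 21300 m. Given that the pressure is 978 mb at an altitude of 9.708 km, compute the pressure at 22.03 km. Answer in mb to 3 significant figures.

P ≈ 548 mb

Between two levels, P₂ = P₁ exp(−Δz/H) with Δz = z₂ − z₁.
Δz = 22030 − 9708.0 = 12322 m; Δz/H = 12322/21300 = 0.57850.
P₂ = 978 × exp(−0.57850) = 978 × 0.56074 = 548.40 mb.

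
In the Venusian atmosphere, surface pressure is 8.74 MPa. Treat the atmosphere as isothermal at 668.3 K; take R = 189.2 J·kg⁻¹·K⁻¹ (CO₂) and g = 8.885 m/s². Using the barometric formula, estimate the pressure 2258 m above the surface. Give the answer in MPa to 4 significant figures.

Scale height: H = RT/g = 189.2 × 668.3 / 8.885 = 14231 m.
Barometric formula: P = P₀ exp(−z/H).
z/H = 2258.0/14231 = 0.15867; exp(−0.15867) = 0.85328.
P = 8.74 × 0.85328 = 7.4577 MPa.

P ≈ 7.458 MPa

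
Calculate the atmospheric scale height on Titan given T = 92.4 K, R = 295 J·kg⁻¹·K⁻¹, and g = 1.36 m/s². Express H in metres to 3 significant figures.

The scale height of an isothermal atmosphere is H = RT/g.
H = 295 × 92.4 / 1.36 = 27258/1.36 = 20043 m.

H ≈ 20000 m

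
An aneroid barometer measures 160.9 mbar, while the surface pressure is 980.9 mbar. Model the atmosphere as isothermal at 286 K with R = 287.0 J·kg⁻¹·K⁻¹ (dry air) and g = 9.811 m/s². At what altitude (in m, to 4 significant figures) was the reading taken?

z ≈ 15120 m

Scale height: H = RT/g = 287.0 × 286 / 9.811 = 8366.3 m.
Invert the barometric formula: z = H ln(P₀/P).
P₀/P = 980.9/160.9 = 6.0963; ln(6.0963) = 1.8077.
z = 8366.3 × 1.8077 = 15124 m.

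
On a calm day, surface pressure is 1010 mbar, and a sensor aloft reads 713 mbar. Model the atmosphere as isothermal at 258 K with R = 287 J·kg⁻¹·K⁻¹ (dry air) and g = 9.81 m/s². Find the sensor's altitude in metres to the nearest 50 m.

z ≈ 2650 m

Scale height: H = RT/g = 287 × 258 / 9.81 = 7548.0 m.
Invert the barometric formula: z = H ln(P₀/P).
P₀/P = 1010/713 = 1.4165; ln(1.4165) = 0.34819.
z = 7548.0 × 0.34819 = 2628.1 m.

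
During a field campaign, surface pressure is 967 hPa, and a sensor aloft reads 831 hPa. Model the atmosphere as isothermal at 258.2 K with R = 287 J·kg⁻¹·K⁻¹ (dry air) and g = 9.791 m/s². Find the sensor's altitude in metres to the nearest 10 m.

Scale height: H = RT/g = 287 × 258.2 / 9.791 = 7568.5 m.
Invert the barometric formula: z = H ln(P₀/P).
P₀/P = 967/831 = 1.1637; ln(1.1637) = 0.15160.
z = 7568.5 × 0.15160 = 1147.4 m.

z ≈ 1150 m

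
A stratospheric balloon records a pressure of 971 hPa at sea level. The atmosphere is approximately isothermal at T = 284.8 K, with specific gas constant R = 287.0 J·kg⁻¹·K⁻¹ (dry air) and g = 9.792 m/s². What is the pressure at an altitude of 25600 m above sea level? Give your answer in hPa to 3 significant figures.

P ≈ 45.2 hPa

Scale height: H = RT/g = 287.0 × 284.8 / 9.792 = 8347.4 m.
Barometric formula: P = P₀ exp(−z/H).
z/H = 25600/8347.4 = 3.0668; exp(−3.0668) = 0.046570.
P = 971 × 0.046570 = 45.219 hPa.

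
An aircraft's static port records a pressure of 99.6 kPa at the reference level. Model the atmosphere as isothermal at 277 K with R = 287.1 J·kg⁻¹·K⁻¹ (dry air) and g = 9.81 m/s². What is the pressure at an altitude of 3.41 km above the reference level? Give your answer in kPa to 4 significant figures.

Scale height: H = RT/g = 287.1 × 277 / 9.81 = 8106.7 m.
Barometric formula: P = P₀ exp(−z/H).
z/H = 3410.0/8106.7 = 0.42064; exp(−0.42064) = 0.65663.
P = 99.6 × 0.65663 = 65.400 kPa.

P ≈ 65.40 kPa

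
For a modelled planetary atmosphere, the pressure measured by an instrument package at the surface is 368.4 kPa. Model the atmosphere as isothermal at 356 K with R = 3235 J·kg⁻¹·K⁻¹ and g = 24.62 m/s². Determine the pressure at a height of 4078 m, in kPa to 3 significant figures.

Scale height: H = RT/g = 3235 × 356 / 24.62 = 46777 m.
Barometric formula: P = P₀ exp(−z/H).
z/H = 4078.0/46777 = 0.087180; exp(−0.087180) = 0.91651.
P = 368.4 × 0.91651 = 337.64 kPa.

P ≈ 338 kPa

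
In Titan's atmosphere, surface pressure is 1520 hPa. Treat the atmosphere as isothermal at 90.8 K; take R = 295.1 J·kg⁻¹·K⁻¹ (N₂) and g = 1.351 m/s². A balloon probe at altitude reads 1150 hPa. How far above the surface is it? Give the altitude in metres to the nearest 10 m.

Scale height: H = RT/g = 295.1 × 90.8 / 1.351 = 19834 m.
Invert the barometric formula: z = H ln(P₀/P).
P₀/P = 1520/1150 = 1.3217; ln(1.3217) = 0.27892.
z = 19834 × 0.27892 = 5532.1 m.

z ≈ 5530 m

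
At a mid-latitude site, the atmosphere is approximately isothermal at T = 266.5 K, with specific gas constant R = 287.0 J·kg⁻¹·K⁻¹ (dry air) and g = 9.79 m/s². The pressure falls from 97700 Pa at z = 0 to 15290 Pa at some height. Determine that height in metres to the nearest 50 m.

z ≈ 14500 m

Scale height: H = RT/g = 287.0 × 266.5 / 9.79 = 7812.6 m.
Invert the barometric formula: z = H ln(P₀/P).
P₀/P = 97700/15290 = 6.3898; ln(6.3898) = 1.8547.
z = 7812.6 × 1.8547 = 14490 m.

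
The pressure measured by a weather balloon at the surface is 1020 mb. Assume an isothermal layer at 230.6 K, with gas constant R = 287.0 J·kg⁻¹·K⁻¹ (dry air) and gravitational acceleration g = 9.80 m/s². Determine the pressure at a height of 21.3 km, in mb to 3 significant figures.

Scale height: H = RT/g = 287.0 × 230.6 / 9.80 = 6753.3 m.
Barometric formula: P = P₀ exp(−z/H).
z/H = 21300/6753.3 = 3.1540; exp(−3.1540) = 0.042681.
P = 1020 × 0.042681 = 43.535 mb.

P ≈ 43.5 mb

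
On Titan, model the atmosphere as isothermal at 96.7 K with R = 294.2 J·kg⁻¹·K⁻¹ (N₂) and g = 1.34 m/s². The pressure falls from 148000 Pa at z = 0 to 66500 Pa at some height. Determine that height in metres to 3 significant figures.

z ≈ 17000 m

Scale height: H = RT/g = 294.2 × 96.7 / 1.34 = 21231 m.
Invert the barometric formula: z = H ln(P₀/P).
P₀/P = 148000/66500 = 2.2256; ln(2.2256) = 0.80003.
z = 21231 × 0.80003 = 16985 m.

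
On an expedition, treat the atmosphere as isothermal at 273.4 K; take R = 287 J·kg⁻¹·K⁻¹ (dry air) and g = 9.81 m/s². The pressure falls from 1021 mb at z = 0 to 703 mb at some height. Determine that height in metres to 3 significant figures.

z ≈ 2980 m

Scale height: H = RT/g = 287 × 273.4 / 9.81 = 7998.6 m.
Invert the barometric formula: z = H ln(P₀/P).
P₀/P = 1021/703 = 1.4523; ln(1.4523) = 0.37315.
z = 7998.6 × 0.37315 = 2984.7 m.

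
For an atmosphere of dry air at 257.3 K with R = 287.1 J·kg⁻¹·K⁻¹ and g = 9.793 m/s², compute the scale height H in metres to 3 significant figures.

H ≈ 7540 m

The scale height of an isothermal atmosphere is H = RT/g.
H = 287.1 × 257.3 / 9.793 = 73871/9.793 = 7543.2 m.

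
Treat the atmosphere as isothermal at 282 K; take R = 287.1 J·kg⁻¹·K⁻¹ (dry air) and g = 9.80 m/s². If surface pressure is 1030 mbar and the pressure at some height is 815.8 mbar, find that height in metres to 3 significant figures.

z ≈ 1930 m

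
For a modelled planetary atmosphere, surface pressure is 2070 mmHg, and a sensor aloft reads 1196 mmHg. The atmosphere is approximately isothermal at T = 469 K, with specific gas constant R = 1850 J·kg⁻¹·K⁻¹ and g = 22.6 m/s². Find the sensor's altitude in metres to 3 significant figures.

Scale height: H = RT/g = 1850 × 469 / 22.6 = 38392 m.
Invert the barometric formula: z = H ln(P₀/P).
P₀/P = 2070/1196 = 1.7308; ln(1.7308) = 0.54858.
z = 38392 × 0.54858 = 21061 m.

z ≈ 21100 m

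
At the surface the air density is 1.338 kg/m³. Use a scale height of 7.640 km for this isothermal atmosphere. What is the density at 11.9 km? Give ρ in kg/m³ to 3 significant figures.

In an isothermal atmosphere, density decays like pressure: ρ = ρ₀ exp(−z/H).
z/H = 11900/7640.0 = 1.5576; exp(−1.5576) = 0.21064.
ρ = 1.338 × 0.21064 = 0.28184 kg/m³.

ρ ≈ 0.282 kg/m³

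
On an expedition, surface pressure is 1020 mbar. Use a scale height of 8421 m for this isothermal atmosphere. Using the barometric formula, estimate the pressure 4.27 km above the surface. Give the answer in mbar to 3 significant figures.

Barometric formula: P = P₀ exp(−z/H).
z/H = 4270.0/8421.0 = 0.50707; exp(−0.50707) = 0.60226.
P = 1020 × 0.60226 = 614.31 mbar.

P ≈ 614 mbar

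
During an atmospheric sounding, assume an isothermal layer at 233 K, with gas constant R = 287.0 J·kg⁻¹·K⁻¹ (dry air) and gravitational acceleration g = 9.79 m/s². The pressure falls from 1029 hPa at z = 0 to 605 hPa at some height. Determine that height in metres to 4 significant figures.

z ≈ 3628 m

Scale height: H = RT/g = 287.0 × 233 / 9.79 = 6830.5 m.
Invert the barometric formula: z = H ln(P₀/P).
P₀/P = 1029/605 = 1.7008; ln(1.7008) = 0.53110.
z = 6830.5 × 0.53110 = 3627.7 m.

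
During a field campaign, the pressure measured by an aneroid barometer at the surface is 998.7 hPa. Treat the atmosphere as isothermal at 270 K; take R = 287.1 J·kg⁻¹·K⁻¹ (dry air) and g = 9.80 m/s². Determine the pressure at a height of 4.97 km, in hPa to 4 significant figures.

P ≈ 532.8 hPa

Scale height: H = RT/g = 287.1 × 270 / 9.80 = 7909.9 m.
Barometric formula: P = P₀ exp(−z/H).
z/H = 4970.0/7909.9 = 0.62833; exp(−0.62833) = 0.53348.
P = 998.7 × 0.53348 = 532.79 hPa.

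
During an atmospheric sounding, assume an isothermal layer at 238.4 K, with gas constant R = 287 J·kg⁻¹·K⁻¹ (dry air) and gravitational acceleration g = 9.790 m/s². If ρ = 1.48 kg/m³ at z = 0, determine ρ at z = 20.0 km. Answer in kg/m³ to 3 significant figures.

ρ ≈ 0.0846 kg/m³

Scale height: H = RT/g = 287 × 238.4 / 9.790 = 6988.8 m.
In an isothermal atmosphere, density decays like pressure: ρ = ρ₀ exp(−z/H).
z/H = 20000/6988.8 = 2.8617; exp(−2.8617) = 0.057171.
ρ = 1.48 × 0.057171 = 0.084613 kg/m³.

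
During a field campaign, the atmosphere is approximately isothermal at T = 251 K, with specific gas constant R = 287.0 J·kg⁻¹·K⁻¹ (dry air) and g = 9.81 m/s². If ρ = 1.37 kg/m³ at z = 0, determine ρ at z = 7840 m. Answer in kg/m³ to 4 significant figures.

Scale height: H = RT/g = 287.0 × 251 / 9.81 = 7343.2 m.
In an isothermal atmosphere, density decays like pressure: ρ = ρ₀ exp(−z/H).
z/H = 7840.0/7343.2 = 1.0677; exp(−1.0677) = 0.34380.
ρ = 1.37 × 0.34380 = 0.47101 kg/m³.

ρ ≈ 0.4710 kg/m³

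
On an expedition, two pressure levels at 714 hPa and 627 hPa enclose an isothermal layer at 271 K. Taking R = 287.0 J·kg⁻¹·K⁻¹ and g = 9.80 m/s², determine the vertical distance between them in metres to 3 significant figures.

Δz ≈ 1030 m

Hypsometric equation: Δz = (R T̄/g) ln(P₁/P₂).
R T̄/g = 287.0 × 271 / 9.80 = 7936.4 m.
ln(714/627) = ln(1.1388) = 0.12998.
Δz = 7936.4 × 0.12998 = 1031.6 m.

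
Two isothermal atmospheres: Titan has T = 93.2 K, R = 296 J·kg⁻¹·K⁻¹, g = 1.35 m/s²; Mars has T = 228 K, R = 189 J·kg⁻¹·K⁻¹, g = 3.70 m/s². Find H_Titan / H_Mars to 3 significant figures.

H = RT/g for each body.
H_Titan = 296 × 93.2 / 1.35 = 20435 m.
H_Mars = 189 × 228 / 3.70 = 11646 m.
H_Titan/H_Mars = 20435/11646 = 1.7547.

H_Titan/H_Mars ≈ 1.75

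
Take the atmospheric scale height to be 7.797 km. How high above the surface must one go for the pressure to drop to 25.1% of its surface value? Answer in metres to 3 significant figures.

Set P/P₀ = exp(−z/H) = 0.251, so z = −H ln(0.251).
−ln(0.251) = 1.3823; z = 7797.0 × 1.3823 = 10778 m.

z ≈ 10800 m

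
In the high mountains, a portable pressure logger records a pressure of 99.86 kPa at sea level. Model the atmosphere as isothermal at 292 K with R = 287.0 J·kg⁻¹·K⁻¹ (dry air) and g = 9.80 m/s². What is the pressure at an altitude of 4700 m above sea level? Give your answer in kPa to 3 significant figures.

P ≈ 57.6 kPa

Scale height: H = RT/g = 287.0 × 292 / 9.80 = 8551.4 m.
Barometric formula: P = P₀ exp(−z/H).
z/H = 4700.0/8551.4 = 0.54962; exp(−0.54962) = 0.57717.
P = 99.86 × 0.57717 = 57.636 kPa.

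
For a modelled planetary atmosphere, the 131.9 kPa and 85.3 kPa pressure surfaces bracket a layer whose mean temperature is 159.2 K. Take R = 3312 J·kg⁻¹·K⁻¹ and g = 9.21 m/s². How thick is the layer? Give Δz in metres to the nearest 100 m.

Δz ≈ 25000 m

Hypsometric equation: Δz = (R T̄/g) ln(P₁/P₂).
R T̄/g = 3312 × 159.2 / 9.21 = 57250 m.
ln(131.9/85.3) = ln(1.5463) = 0.43586.
Δz = 57250 × 0.43586 = 24953 m.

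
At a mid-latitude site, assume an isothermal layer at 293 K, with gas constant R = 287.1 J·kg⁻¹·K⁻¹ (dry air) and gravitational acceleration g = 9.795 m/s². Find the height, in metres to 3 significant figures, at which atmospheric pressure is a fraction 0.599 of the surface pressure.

Scale height: H = RT/g = 287.1 × 293 / 9.795 = 8588.1 m.
Set P/P₀ = exp(−z/H) = 0.599, so z = −H ln(0.599).
−ln(0.599) = 0.51249; z = 8588.1 × 0.51249 = 4401.3 m.

z ≈ 4400 m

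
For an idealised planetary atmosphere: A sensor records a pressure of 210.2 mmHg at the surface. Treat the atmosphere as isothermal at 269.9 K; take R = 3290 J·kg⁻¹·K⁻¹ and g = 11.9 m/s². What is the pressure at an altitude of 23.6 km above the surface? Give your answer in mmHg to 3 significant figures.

Scale height: H = RT/g = 3290 × 269.9 / 11.9 = 74619 m.
Barometric formula: P = P₀ exp(−z/H).
z/H = 23600/74619 = 0.31627; exp(−0.31627) = 0.72886.
P = 210.2 × 0.72886 = 153.21 mmHg.

P ≈ 153 mmHg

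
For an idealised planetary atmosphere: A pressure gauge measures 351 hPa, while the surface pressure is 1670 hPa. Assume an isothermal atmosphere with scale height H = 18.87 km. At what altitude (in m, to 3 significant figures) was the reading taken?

z ≈ 29400 m

Invert the barometric formula: z = H ln(P₀/P).
P₀/P = 1670/351 = 4.7578; ln(4.7578) = 1.5598.
z = 18870 × 1.5598 = 29433 m.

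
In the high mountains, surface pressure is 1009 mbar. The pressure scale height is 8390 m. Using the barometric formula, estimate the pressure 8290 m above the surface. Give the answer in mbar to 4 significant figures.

P ≈ 375.6 mbar

Barometric formula: P = P₀ exp(−z/H).
z/H = 8290.0/8390.0 = 0.98808; exp(−0.98808) = 0.37229.
P = 1009 × 0.37229 = 375.64 mbar.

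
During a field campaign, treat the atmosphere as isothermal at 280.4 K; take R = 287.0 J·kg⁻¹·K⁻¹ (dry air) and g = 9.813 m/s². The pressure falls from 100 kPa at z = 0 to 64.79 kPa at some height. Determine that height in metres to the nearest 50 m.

z ≈ 3550 m

Scale height: H = RT/g = 287.0 × 280.4 / 9.813 = 8200.8 m.
Invert the barometric formula: z = H ln(P₀/P).
P₀/P = 100/64.79 = 1.5434; ln(1.5434) = 0.43399.
z = 8200.8 × 0.43399 = 3559.1 m.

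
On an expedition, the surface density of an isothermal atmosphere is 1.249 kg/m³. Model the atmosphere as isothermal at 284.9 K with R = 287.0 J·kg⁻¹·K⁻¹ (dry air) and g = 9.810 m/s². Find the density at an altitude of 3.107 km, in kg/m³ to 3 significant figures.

Scale height: H = RT/g = 287.0 × 284.9 / 9.810 = 8335.0 m.
In an isothermal atmosphere, density decays like pressure: ρ = ρ₀ exp(−z/H).
z/H = 3107.0/8335.0 = 0.37277; exp(−0.37277) = 0.68882.
ρ = 1.249 × 0.68882 = 0.86034 kg/m³.

ρ ≈ 0.860 kg/m³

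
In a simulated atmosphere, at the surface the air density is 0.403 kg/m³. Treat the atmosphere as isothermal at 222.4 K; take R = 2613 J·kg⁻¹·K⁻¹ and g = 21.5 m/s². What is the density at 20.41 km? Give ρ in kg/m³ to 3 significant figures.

ρ ≈ 0.189 kg/m³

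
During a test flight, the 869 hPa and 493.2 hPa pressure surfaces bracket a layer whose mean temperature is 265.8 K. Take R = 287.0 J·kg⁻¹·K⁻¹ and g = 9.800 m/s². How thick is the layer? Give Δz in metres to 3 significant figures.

Δz ≈ 4410 m

Hypsometric equation: Δz = (R T̄/g) ln(P₁/P₂).
R T̄/g = 287.0 × 265.8 / 9.800 = 7784.1 m.
ln(869/493.2) = ln(1.7620) = 0.56645.
Δz = 7784.1 × 0.56645 = 4409.3 m.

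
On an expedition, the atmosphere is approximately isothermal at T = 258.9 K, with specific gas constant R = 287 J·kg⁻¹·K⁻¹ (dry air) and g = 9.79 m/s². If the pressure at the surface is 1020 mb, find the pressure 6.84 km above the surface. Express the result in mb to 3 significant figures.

P ≈ 414 mb

Scale height: H = RT/g = 287 × 258.9 / 9.79 = 7589.8 m.
Barometric formula: P = P₀ exp(−z/H).
z/H = 6840.0/7589.8 = 0.90121; exp(−0.90121) = 0.40608.
P = 1020 × 0.40608 = 414.20 mb.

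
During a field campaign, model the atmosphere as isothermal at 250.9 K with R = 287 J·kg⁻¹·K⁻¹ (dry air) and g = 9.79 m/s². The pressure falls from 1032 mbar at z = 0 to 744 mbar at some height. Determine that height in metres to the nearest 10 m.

z ≈ 2410 m

Scale height: H = RT/g = 287 × 250.9 / 9.79 = 7355.3 m.
Invert the barometric formula: z = H ln(P₀/P).
P₀/P = 1032/744 = 1.3871; ln(1.3871) = 0.32722.
z = 7355.3 × 0.32722 = 2406.8 m.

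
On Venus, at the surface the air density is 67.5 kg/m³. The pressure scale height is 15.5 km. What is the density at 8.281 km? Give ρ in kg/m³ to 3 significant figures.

In an isothermal atmosphere, density decays like pressure: ρ = ρ₀ exp(−z/H).
z/H = 8281.0/15500 = 0.53426; exp(−0.53426) = 0.58610.
ρ = 67.5 × 0.58610 = 39.562 kg/m³.

ρ ≈ 39.6 kg/m³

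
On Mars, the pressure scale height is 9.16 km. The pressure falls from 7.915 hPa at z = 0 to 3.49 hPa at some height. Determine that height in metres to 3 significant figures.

z ≈ 7500 m

Invert the barometric formula: z = H ln(P₀/P).
P₀/P = 7.915/3.49 = 2.2679; ln(2.2679) = 0.81885.
z = 9160.0 × 0.81885 = 7500.7 m.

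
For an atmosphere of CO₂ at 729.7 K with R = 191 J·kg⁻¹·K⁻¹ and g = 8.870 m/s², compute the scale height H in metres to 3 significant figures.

The scale height of an isothermal atmosphere is H = RT/g.
H = 191 × 729.7 / 8.870 = 139370/8.870 = 15713 m.

H ≈ 15700 m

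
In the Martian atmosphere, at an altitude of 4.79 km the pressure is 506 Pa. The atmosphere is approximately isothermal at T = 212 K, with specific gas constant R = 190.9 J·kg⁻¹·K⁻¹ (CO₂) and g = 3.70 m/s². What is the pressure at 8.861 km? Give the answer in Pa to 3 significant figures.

Scale height: H = RT/g = 190.9 × 212 / 3.70 = 10938 m.
Between two levels, P₂ = P₁ exp(−Δz/H) with Δz = z₂ − z₁.
Δz = 8861.0 − 4790.0 = 4071.0 m; Δz/H = 4071.0/10938 = 0.37219.
P₂ = 506 × exp(−0.37219) = 506 × 0.68922 = 348.75 Pa.

P ≈ 349 Pa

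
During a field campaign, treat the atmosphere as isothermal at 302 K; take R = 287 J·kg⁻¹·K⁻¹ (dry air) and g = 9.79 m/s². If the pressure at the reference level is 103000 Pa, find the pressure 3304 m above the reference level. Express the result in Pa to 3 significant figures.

P ≈ 70900 Pa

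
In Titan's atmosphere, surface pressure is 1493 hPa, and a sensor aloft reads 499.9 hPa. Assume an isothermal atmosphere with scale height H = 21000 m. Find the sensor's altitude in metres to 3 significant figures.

Invert the barometric formula: z = H ln(P₀/P).
P₀/P = 1493/499.9 = 2.9866; ln(2.9866) = 1.0941.
z = 21000 × 1.0941 = 22976 m.

z ≈ 23000 m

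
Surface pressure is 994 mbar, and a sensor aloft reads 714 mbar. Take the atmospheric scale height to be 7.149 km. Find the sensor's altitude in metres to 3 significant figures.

z ≈ 2370 m

Invert the barometric formula: z = H ln(P₀/P).
P₀/P = 994/714 = 1.3922; ln(1.3922) = 0.33089.
z = 7149.0 × 0.33089 = 2365.5 m.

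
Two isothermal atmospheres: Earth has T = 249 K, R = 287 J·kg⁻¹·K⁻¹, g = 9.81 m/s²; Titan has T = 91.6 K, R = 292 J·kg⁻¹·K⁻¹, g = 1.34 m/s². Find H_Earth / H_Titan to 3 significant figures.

H = RT/g for each body.
H_Earth = 287 × 249 / 9.81 = 7284.7 m.
H_Titan = 292 × 91.6 / 1.34 = 19961 m.
H_Earth/H_Titan = 7284.7/19961 = 0.36495.

H_Earth/H_Titan ≈ 0.365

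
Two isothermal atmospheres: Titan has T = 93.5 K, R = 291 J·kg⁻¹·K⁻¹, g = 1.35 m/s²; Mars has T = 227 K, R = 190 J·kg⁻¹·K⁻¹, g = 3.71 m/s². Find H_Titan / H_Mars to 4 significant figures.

H = RT/g for each body.
H_Titan = 291 × 93.5 / 1.35 = 20154 m.
H_Mars = 190 × 227 / 3.71 = 11625 m.
H_Titan/H_Mars = 20154/11625 = 1.7337.

H_Titan/H_Mars ≈ 1.734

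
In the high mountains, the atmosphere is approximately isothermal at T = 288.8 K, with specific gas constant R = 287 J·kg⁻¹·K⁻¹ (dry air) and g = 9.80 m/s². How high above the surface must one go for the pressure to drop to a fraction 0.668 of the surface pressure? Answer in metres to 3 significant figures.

z ≈ 3410 m

Scale height: H = RT/g = 287 × 288.8 / 9.80 = 8457.7 m.
Set P/P₀ = exp(−z/H) = 0.668, so z = −H ln(0.668).
−ln(0.668) = 0.40347; z = 8457.7 × 0.40347 = 3412.4 m.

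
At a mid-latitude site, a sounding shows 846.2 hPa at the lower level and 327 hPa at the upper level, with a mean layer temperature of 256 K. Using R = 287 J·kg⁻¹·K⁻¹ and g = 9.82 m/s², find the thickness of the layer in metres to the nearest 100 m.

Δz ≈ 7100 m

Hypsometric equation: Δz = (R T̄/g) ln(P₁/P₂).
R T̄/g = 287 × 256 / 9.82 = 7481.9 m.
ln(846.2/327) = ln(2.5878) = 0.95081.
Δz = 7481.9 × 0.95081 = 7113.9 m.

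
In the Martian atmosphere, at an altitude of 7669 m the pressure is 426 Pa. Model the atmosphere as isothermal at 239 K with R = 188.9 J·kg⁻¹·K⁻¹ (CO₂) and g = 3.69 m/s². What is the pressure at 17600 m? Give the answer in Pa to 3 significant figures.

Scale height: H = RT/g = 188.9 × 239 / 3.69 = 12235 m.
Between two levels, P₂ = P₁ exp(−Δz/H) with Δz = z₂ − z₁.
Δz = 17600 − 7669.0 = 9931.0 m; Δz/H = 9931.0/12235 = 0.81169.
P₂ = 426 × exp(−0.81169) = 426 × 0.44411 = 189.19 Pa.

P ≈ 189 Pa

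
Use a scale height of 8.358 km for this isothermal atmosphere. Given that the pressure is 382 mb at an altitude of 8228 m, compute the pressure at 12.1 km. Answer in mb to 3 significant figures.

Between two levels, P₂ = P₁ exp(−Δz/H) with Δz = z₂ − z₁.
Δz = 12100 − 8228.0 = 3872.0 m; Δz/H = 3872.0/8358.0 = 0.46327.
P₂ = 382 × exp(−0.46327) = 382 × 0.62922 = 240.36 mb.

P ≈ 240 mb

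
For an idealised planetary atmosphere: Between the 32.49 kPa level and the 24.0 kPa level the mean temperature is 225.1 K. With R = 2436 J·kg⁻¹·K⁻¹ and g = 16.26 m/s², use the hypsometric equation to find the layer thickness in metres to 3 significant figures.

Hypsometric equation: Δz = (R T̄/g) ln(P₁/P₂).
R T̄/g = 2436 × 225.1 / 16.26 = 33723 m.
ln(32.49/24.0) = ln(1.3538) = 0.30292.
Δz = 33723 × 0.30292 = 10215 m.

Δz ≈ 10200 m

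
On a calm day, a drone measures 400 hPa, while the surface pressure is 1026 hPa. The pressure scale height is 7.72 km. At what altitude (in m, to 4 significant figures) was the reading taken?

Invert the barometric formula: z = H ln(P₀/P).
P₀/P = 1026/400 = 2.5650; ln(2.5650) = 0.94196.
z = 7720.0 × 0.94196 = 7271.9 m.

z ≈ 7272 m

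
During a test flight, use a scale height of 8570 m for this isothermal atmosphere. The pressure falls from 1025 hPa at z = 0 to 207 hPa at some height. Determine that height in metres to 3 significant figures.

Invert the barometric formula: z = H ln(P₀/P).
P₀/P = 1025/207 = 4.9517; ln(4.9517) = 1.5997.
z = 8570.0 × 1.5997 = 13709 m.

z ≈ 13700 m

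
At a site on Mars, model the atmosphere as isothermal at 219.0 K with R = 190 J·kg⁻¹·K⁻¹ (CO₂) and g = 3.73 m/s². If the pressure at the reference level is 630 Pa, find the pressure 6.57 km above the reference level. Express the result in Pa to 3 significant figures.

P ≈ 350 Pa

Scale height: H = RT/g = 190 × 219.0 / 3.73 = 11155 m.
Barometric formula: P = P₀ exp(−z/H).
z/H = 6570.0/11155 = 0.58897; exp(−0.58897) = 0.55490.
P = 630 × 0.55490 = 349.59 Pa.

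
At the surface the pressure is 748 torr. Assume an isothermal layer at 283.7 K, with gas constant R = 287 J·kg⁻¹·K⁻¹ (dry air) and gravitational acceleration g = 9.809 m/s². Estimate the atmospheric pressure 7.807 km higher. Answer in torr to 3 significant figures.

Scale height: H = RT/g = 287 × 283.7 / 9.809 = 8300.7 m.
Barometric formula: P = P₀ exp(−z/H).
z/H = 7807.0/8300.7 = 0.94052; exp(−0.94052) = 0.39042.
P = 748 × 0.39042 = 292.03 torr.

P ≈ 292 torr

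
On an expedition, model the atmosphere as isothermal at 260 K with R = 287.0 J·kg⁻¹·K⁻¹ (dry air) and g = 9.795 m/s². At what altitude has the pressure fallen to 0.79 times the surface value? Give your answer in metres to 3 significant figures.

Scale height: H = RT/g = 287.0 × 260 / 9.795 = 7618.2 m.
Set P/P₀ = exp(−z/H) = 0.79, so z = −H ln(0.79).
−ln(0.79) = 0.23572; z = 7618.2 × 0.23572 = 1795.8 m.

z ≈ 1800 m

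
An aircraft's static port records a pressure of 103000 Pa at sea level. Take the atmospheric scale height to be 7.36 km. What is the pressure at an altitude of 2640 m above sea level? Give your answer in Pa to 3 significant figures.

P ≈ 72000 Pa

Barometric formula: P = P₀ exp(−z/H).
z/H = 2640.0/7360.0 = 0.35870; exp(−0.35870) = 0.69858.
P = 103000 × 0.69858 = 71954 Pa.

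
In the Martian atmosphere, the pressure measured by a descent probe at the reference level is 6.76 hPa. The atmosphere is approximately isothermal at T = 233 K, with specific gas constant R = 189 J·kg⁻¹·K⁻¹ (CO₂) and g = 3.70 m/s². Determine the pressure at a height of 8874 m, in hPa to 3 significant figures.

P ≈ 3.21 hPa

Scale height: H = RT/g = 189 × 233 / 3.70 = 11902 m.
Barometric formula: P = P₀ exp(−z/H).
z/H = 8874.0/11902 = 0.74559; exp(−0.74559) = 0.47445.
P = 6.76 × 0.47445 = 3.2073 hPa.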